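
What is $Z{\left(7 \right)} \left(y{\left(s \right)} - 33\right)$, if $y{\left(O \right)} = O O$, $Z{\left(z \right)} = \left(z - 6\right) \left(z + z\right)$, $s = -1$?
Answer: $-448$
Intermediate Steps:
$Z{\left(z \right)} = 2 z \left(-6 + z\right)$ ($Z{\left(z \right)} = \left(-6 + z\right) 2 z = 2 z \left(-6 + z\right)$)
$y{\left(O \right)} = O^{2}$
$Z{\left(7 \right)} \left(y{\left(s \right)} - 33\right) = 2 \cdot 7 \left(-6 + 7\right) \left(\left(-1\right)^{2} - 33\right) = 2 \cdot 7 \cdot 1 \left(1 - 33\right) = 14 \left(-32\right) = -448$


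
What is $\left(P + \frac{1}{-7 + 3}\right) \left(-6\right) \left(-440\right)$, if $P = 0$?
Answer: $-660$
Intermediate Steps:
$\left(P + \frac{1}{-7 + 3}\right) \left(-6\right) \left(-440\right) = \left(0 + \frac{1}{-7 + 3}\right) \left(-6\right) \left(-440\right) = \left(0 + \frac{1}{-4}\right) \left(-6\right) \left(-440\right) = \left(0 - \frac{1}{4}\right) \left(-6\right) \left(-440\right) = \left(- \frac{1}{4}\right) \left(-6\right) \left(-440\right) = \frac{3}{2} \left(-440\right) = -660$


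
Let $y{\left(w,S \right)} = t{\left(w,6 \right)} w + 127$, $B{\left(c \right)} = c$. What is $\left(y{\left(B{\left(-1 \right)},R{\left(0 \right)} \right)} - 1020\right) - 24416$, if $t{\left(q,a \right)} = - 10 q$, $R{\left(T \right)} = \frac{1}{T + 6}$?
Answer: $-25319$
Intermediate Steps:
$R{\left(T \right)} = \frac{1}{6 + T}$
$y{\left(w,S \right)} = 127 - 10 w^{2}$ ($y{\left(w,S \right)} = - 10 w w + 127 = - 10 w^{2} + 127 = 127 - 10 w^{2}$)
$\left(y{\left(B{\left(-1 \right)},R{\left(0 \right)} \right)} - 1020\right) - 24416 = \left(\left(127 - 10 \left(-1\right)^{2}\right) - 1020\right) - 24416 = \left(\left(127 - 10\right) - 1020\right) - 24416 = \left(117 - 1020\right) - 24416 = -903 - 24416 = -25319$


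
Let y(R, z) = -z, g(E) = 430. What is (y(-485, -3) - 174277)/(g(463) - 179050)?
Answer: 87137/89310 ≈ 0.97567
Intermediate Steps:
(y(-485, -3) - 174277)/(g(463) - 179050) = (-1*(-3) - 174277)/(430 - 179050) = (3 - 174277)/(-178620) = -174274*(-1/178620) = 87137/89310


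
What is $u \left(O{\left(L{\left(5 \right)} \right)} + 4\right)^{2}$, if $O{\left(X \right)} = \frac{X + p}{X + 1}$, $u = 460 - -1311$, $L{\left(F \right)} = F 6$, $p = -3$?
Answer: $\frac{40380571}{961} \approx 42019.0$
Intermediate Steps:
$L{\left(F \right)} = 6 F$
$u = 1771$ ($u = 460 + 1311 = 1771$)
$O{\left(X \right)} = \frac{-3 + X}{1 + X}$ ($O{\left(X \right)} = \frac{X - 3}{X + 1} = \frac{-3 + X}{1 + X}$)
$u \left(O{\left(L{\left(5 \right)} \right)} + 4\right)^{2} = 1771 \left(\frac{-3 + 6 \cdot 5}{1 + 6 \cdot 5} + 4\right)^{2} = 1771 \left(\frac{-3 + 30}{1 + 30} + 4\right)^{2} = 1771 \left(\frac{1}{31} \cdot 27 + 4\right)^{2} = 1771 \left(\frac{27}{31} + 4\right)^{2} = 1771 \left(\frac{151}{31}\right)^{2} = 1771 \cdot \frac{22801}{961} = \frac{40380571}{961}$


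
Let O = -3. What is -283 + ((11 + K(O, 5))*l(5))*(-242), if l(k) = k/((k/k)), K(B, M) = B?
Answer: -9963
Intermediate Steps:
l(k) = k (l(k) = k/1 = k*1 = k)
-283 + ((11 + K(O, 5))*l(5))*(-242) = -283 + ((11 - 3)*5)*(-242) = -283 + (8*5)*(-242) = -283 + 40*(-242) = -283 - 9680 = -9963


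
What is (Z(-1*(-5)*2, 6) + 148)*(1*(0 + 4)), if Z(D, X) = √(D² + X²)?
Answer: 592 + 8*√34 ≈ 638.65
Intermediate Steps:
(Z(-1*(-5)*2, 6) + 148)*(1*(0 + 4)) = (√((-1*(-5)*2)² + 6²) + 148)*(1*(0 + 4)) = (√((5*2)² + 36) + 148)*(1*4) = (√(10² + 36) + 148)*4 = (√(100 + 36) + 148)*4 = (√136 + 148)*4 = (2*√34 + 148)*4 = (148 + 2*√34)*4 = 592 + 8*√34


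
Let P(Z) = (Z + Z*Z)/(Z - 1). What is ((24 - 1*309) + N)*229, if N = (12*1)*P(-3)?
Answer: -69387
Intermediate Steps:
P(Z) = (Z + Z**2)/(-1 + Z)
N = -18 (N = (12*1)*(-3*(1 - 3)/(-1 - 3)) = 12*(-3*(-2)/(-4)) = 12*(-3*(-1/4)*(-2)) = 12*(-3/2) = -18)
((24 - 1*309) + N)*229 = ((24 - 1*309) - 18)*229 = ((24 - 309) - 18)*229 = (-285 - 18)*229 = -303*229 = -69387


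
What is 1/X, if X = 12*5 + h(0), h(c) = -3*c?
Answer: 1/60 ≈ 0.016667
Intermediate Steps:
X = 60 (X = 12*5 - 3*0 = 60 + 0 = 60)
1/X = 1/60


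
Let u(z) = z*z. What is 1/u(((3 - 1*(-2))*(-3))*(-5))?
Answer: 1/5625 ≈ 0.00017778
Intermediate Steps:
u(z) = z²
1/u(((3 - 1*(-2))*(-3))*(-5)) = 1/((((3 - 1*(-2))*(-3))*(-5))²) = 1/((((3 + 2)*(-3))*(-5))²) = 1/(((5*(-3))*(-5))²) = 1/((-15*(-5))²) = 1/(75²) = 1/5625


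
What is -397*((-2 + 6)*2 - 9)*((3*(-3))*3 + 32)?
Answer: 1985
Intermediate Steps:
-397*((-2 + 6)*2 - 9)*((3*(-3))*3 + 32) = -397*(4*2 - 9)*(-9*3 + 32) = -397*(8 - 9)*(-27 + 32) = -(-397)*5 = -397*(-5) = 1985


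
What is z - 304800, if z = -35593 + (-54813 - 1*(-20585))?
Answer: -374621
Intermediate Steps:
z = -69821 (z = -35593 + (-54813 + 20585) = -35593 - 34228 = -69821)
z - 304800 = -69821 - 304800 = -374621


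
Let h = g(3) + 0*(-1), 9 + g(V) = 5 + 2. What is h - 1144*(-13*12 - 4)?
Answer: 183038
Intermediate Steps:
g(V) = -2 (g(V) = -9 + (5 + 2) = -9 + 7 = -2)
h = -2 (h = -2 + 0*(-1) = -2 + 0 = -2)
h - 1144*(-13*12 - 4) = -2 - 1144*(-13*12 - 4) = -2 - 1144*(-156 - 4) = -2 - 1144*(-160) = -2 + 183040 = 183038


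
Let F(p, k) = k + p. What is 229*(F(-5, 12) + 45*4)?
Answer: 42823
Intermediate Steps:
229*(F(-5, 12) + 45*4) = 229*((12 - 5) + 45*4) = 229*(7 + 180) = 229*187 = 42823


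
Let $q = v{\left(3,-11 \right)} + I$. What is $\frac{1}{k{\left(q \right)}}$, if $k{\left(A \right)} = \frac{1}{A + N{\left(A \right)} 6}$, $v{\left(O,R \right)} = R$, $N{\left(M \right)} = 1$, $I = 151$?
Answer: $146$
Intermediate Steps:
$q = 140$ ($q = -11 + 151 = 140$)
$k{\left(A \right)} = \frac{1}{6 + A}$ ($k{\left(A \right)} = \frac{1}{A + 1 \cdot 6} = \frac{1}{A + 6} = \frac{1}{6 + A}$)
$\frac{1}{k{\left(q \right)}} = \frac{1}{\frac{1}{6 + 140}} = \frac{1}{\frac{1}{146}} = 146$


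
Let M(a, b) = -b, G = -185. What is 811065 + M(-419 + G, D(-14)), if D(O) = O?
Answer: 811079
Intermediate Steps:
811065 + M(-419 + G, D(-14)) = 811065 - 1*(-14) = 811065 + 14 = 811079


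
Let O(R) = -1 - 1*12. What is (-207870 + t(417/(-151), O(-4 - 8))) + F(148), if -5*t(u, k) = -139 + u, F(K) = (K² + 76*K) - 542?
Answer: -132299894/755 ≈ -1.7523e+5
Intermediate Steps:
O(R) = -13 (O(R) = -1 - 12 = -13)
F(K) = -542 + K² + 76*K
t(u, k) = 139/5 - u/5 (t(u, k) = -(-139 + u)/5 = 139/5 - u/5)
(-207870 + t(417/(-151), O(-4 - 8))) + F(148) = (-207870 + (139/5 - 417/(5*(-151)))) + (-542 + 148² + 76*148) = (-207870 + (139/5 - 417*(-1)/(5*151))) + (-542 + 21904 + 11248) = (-207870 + (139/5 - ⅕*(-417/151))) + 32610 = (-207870 + (139/5 + 417/755)) + 32610 = (-207870 + 21406/755) + 32610 = -156920444/755 + 32610 = -132299894/755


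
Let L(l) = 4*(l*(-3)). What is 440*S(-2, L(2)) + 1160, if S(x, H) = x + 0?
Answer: 280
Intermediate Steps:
L(l) = -12*l (L(l) = 4*(-3*l) = -12*l)
S(x, H) = x
440*S(-2, L(2)) + 1160 = 440*(-2) + 1160 = -880 + 1160 = 280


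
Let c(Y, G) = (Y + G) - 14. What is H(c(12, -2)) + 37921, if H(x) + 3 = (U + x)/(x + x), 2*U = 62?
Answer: 303317/8 ≈ 37915.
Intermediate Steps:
U = 31 (U = (½)*62 = 31)
c(Y, G) = -14 + G + Y (c(Y, G) = (G + Y) - 14 = -14 + G + Y)
H(x) = -3 + (31 + x)/(2*x) (H(x) = -3 + (31 + x)/(x + x) = -3 + (31 + x)/((2*x)) = -3 + (31 + x)*(1/(2*x)) = -3 + (31 + x)/(2*x))
H(c(12, -2)) + 37921 = (31 - 5*(-14 - 2 + 12))/(2*(-14 - 2 + 12)) + 37921 = (½)*(31 - 5*(-4))/(-4) + 37921 = (½)*(-¼)*(31 + 20) + 37921 = (½)*(-¼)*51 + 37921 = -51/8 + 37921 = 303317/8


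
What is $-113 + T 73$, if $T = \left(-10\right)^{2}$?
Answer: $7187$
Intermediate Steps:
$T = 100$
$-113 + T 73 = -113 + 100 \cdot 73 = -113 + 7300 = 7187$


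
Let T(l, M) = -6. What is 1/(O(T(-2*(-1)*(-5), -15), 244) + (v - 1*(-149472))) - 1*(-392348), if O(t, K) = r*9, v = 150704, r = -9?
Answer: 117741673061/300095 ≈ 3.9235e+5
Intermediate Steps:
O(t, K) = -81 (O(t, K) = -9*9 = -81)
1/(O(T(-2*(-1)*(-5), -15), 244) + (v - 1*(-149472))) - 1*(-392348) = 1/(-81 + (150704 - 1*(-149472))) - 1*(-392348) = 1/(-81 + (150704 + 149472)) + 392348 = 1/(-81 + 300176) + 392348 = 1/300095 + 392348 = 117741673061/300095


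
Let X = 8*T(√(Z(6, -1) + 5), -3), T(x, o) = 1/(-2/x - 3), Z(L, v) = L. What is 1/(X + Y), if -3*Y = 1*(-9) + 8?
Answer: -2091/4847 - 144*√11/4847 ≈ -0.52993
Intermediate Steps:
T(x, o) = 1/(-3 - 2/x)
Y = ⅓ (Y = -(1*(-9) + 8)/3 = -(-9 + 8)/3 = -⅓*(-1) = ⅓ ≈ 0.33333)
X = -8*√11/(2 + 3*√11) (X = 8*(-√(6 + 5)/(2 + 3*√(6 + 5))) = 8*(-√11/(2 + 3*√11)) = -8*√11/(2 + 3*√11) ≈ -2.2204)
1/(X + Y) = 1/((-264/95 + 16*√11/95) + ⅓) = 1/(-697/285 + 16*√11/95)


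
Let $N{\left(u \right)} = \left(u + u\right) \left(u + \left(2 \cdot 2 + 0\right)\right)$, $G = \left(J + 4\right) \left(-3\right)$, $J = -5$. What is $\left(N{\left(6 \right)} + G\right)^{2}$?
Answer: $15129$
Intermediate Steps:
$G = 3$ ($G = \left(-5 + 4\right) \left(-3\right) = \left(-1\right) \left(-3\right) = 3$)
$N{\left(u \right)} = 2 u \left(4 + u\right)$ ($N{\left(u \right)} = 2 u \left(u + \left(4 + 0\right)\right) = 2 u \left(u + 4\right) = 2 u \left(4 + u\right)$)
$\left(N{\left(6 \right)} + G\right)^{2} = \left(2 \cdot 6 \left(4 + 6\right) + 3\right)^{2} = \left(2 \cdot 6 \cdot 10 + 3\right)^{2} = \left(120 + 3\right)^{2} = 123^{2} = 15129$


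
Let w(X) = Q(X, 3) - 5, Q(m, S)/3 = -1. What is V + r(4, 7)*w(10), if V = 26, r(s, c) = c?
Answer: -30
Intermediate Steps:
Q(m, S) = -3 (Q(m, S) = 3*(-1) = -3)
w(X) = -8 (w(X) = -3 - 5 = -8)
V + r(4, 7)*w(10) = 26 + 7*(-8) = 26 - 56 = -30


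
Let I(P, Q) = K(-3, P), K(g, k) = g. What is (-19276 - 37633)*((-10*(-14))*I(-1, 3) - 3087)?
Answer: 199579863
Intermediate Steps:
I(P, Q) = -3
(-19276 - 37633)*((-10*(-14))*I(-1, 3) - 3087) = (-19276 - 37633)*(-10*(-14)*(-3) - 3087) = -56909*(140*(-3) - 3087) = -56909*(-420 - 3087) = -56909*(-3507) = 199579863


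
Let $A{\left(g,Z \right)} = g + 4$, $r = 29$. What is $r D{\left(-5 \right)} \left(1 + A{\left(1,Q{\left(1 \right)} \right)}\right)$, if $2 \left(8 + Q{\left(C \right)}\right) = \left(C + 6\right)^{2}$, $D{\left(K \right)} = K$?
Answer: $-870$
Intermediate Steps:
$Q{\left(C \right)} = -8 + \frac{\left(6 + C\right)^{2}}{2}$ ($Q{\left(C \right)} = -8 + \frac{\left(C + 6\right)^{2}}{2} = -8 + \frac{\left(6 + C\right)^{2}}{2}$)
$A{\left(g,Z \right)} = 4 + g$
$r D{\left(-5 \right)} \left(1 + A{\left(1,Q{\left(1 \right)} \right)}\right) = 29 \left(- 5 \left(1 + \left(4 + 1\right)\right)\right) = 29 \left(- 5 \left(1 + 5\right)\right) = 29 \left(\left(-5\right) 6\right) = 29 \left(-30\right) = -870$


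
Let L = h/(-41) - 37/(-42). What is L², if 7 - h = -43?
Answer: 339889/2965284 ≈ 0.11462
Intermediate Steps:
h = 50 (h = 7 - 1*(-43) = 7 + 43 = 50)
L = -583/1722 (L = 50/(-41) - 37/(-42) = 50*(-1/41) - 37*(-1/42) = -50/41 + 37/42 = -583/1722 ≈ -0.33856)
L² = (-583/1722)² = 339889/2965284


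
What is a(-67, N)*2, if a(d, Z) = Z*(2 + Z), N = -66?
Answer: 8448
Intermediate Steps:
a(-67, N)*2 = -66*(2 - 66)*2 = -66*(-64)*2 = 4224*2 = 8448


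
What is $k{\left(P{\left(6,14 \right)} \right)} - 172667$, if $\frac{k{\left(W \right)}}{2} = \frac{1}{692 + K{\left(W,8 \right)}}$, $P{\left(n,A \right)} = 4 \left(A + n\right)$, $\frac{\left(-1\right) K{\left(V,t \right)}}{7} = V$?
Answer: $- \frac{11396021}{66} \approx -1.7267 \cdot 10^{5}$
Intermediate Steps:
$K{\left(V,t \right)} = - 7 V$
$P{\left(n,A \right)} = 4 A + 4 n$
$k{\left(W \right)} = \frac{2}{692 - 7 W}$
$k{\left(P{\left(6,14 \right)} \right)} - 172667 = - \frac{2}{-692 + 7 \left(4 \cdot 14 + 4 \cdot 6\right)} - 172667 = - \frac{2}{-692 + 7 \left(56 + 24\right)} - 172667 = - \frac{2}{-692 + 7 \cdot 80} - 172667 = - \frac{2}{-692 + 560} - 172667 = - \frac{2}{-132} - 172667 = \left(-2\right) \left(- \frac{1}{132}\right) - 172667 = \frac{1}{66} - 172667 = - \frac{11396021}{66}$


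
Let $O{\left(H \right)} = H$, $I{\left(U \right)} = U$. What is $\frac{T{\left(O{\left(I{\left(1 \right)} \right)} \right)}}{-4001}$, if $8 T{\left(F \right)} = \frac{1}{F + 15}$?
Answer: $- \frac{1}{512128} \approx -1.9526 \cdot 10^{-6}$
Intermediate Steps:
$T{\left(F \right)} = \frac{1}{8 \left(15 + F\right)}$ ($T{\left(F \right)} = \frac{1}{8 \left(F + 15\right)} = \frac{1}{8 \left(15 + F\right)}$)
$\frac{T{\left(O{\left(I{\left(1 \right)} \right)} \right)}}{-4001} = \frac{\frac{1}{8} \frac{1}{15 + 1}}{-4001} = \frac{1}{8 \cdot 16} \left(- \frac{1}{4001}\right) = \frac{1}{8} \cdot \frac{1}{16} \left(- \frac{1}{4001}\right) = \frac{1}{128} \left(- \frac{1}{4001}\right) = - \frac{1}{512128}$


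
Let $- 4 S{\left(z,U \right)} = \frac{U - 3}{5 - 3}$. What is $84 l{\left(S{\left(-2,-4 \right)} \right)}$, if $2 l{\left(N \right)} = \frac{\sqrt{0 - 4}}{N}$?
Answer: $96 i \approx 96.0 i$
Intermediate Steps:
$S{\left(z,U \right)} = \frac{3}{8} - \frac{U}{8}$ ($S{\left(z,U \right)} = - \frac{\left(U - 3\right) \frac{1}{5 - 3}}{4} = - \frac{\left(-3 + U\right) \frac{1}{2}}{4} = - \frac{- \frac{3}{2} + \frac{U}{2}}{4} = \frac{3}{8} - \frac{U}{8}$)
$l{\left(N \right)} = \frac{i}{N}$ ($l{\left(N \right)} = \frac{\sqrt{0 - 4} \frac{1}{N}}{2} = \frac{\sqrt{-4} \frac{1}{N}}{2} = \frac{2 i \frac{1}{N}}{2} = \frac{i}{N}$)
$84 l{\left(S{\left(-2,-4 \right)} \right)} = 84 \frac{i}{\frac{3}{8} - - \frac{1}{2}} = 84 \frac{i}{\frac{3}{8} + \frac{1}{2}} = 84 \frac{i}{\frac{7}{8}} = 84 i \frac{8}{7} = 84 \frac{8 i}{7} = 96 i$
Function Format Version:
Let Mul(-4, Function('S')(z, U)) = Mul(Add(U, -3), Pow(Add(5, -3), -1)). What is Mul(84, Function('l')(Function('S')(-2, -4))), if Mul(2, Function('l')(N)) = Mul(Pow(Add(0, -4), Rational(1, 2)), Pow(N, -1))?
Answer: Mul(96, I) ≈ Mul(96.000, I)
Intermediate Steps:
Function('S')(z, U) = Add(Rational(3, 8), Mul(Rational(-1, 8), U)) (Function('S')(z, U) = Mul(Rational(-1, 4), Mul(Add(U, -3), Pow(Add(5, -3), -1))) = Mul(Rational(-1, 4), Mul(Add(-3, U), Pow(2, -1))) = Mul(Rational(-1, 4), Mul(Add(-3, U), Rational(1, 2))) = Mul(Rational(-1, 4), Add(Rational(-3, 2), Mul(Rational(1, 2), U))) = Add(Rational(3, 8), Mul(Rational(-1, 8), U)))
Function('l')(N) = Mul(I, Pow(N, -1)) (Function('l')(N) = Mul(Rational(1, 2), Mul(Pow(Add(0, -4), Rational(1, 2)), Pow(N, -1))) = Mul(Rational(1, 2), Mul(Pow(-4, Rational(1, 2)), Pow(N, -1))) = Mul(Rational(1, 2), Mul(Mul(2, I), Pow(N, -1))) = Mul(Rational(1, 2), Mul(2, I, Pow(N, -1))) = Mul(I, Pow(N, -1)))
Mul(84, Function('l')(Function('S')(-2, -4))) = Mul(84, Mul(I, Pow(Add(Rational(3, 8), Mul(Rational(-1, 8), -4)), -1))) = Mul(84, Mul(I, Pow(Add(Rational(3, 8), Rational(1, 2)), -1))) = Mul(84, Mul(I, Pow(Rational(7, 8), -1))) = Mul(84, Mul(I, Rational(8, 7))) = Mul(84, Mul(Rational(8, 7), I)) = Mul(96, I)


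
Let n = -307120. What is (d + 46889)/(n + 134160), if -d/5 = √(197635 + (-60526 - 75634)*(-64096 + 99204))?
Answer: -46889/172960 + I*√4780107645/34592 ≈ -0.2711 + 1.9987*I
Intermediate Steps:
d = -5*I*√4780107645 (d = -5*√(197635 + (-60526 - 75634)*(-64096 + 99204)) = -5*√(197635 - 136160*35108) = -5*√(197635 - 4780305280) = -5*I*√4780107645 ≈ -3.4569e+5*I)
(d + 46889)/(n + 134160) = (-5*I*√4780107645 + 46889)/(-307120 + 134160) = (46889 - 5*I*√4780107645)/(-172960) = (46889 - 5*I*√4780107645)*(-1/172960) = -46889/172960 + I*√4780107645/34592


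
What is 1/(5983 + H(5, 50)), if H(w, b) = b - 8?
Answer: 1/6025 ≈ 0.00016598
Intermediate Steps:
H(w, b) = -8 + b
1/(5983 + H(5, 50)) = 1/(5983 + (-8 + 50)) = 1/(5983 + 42) = 1/6025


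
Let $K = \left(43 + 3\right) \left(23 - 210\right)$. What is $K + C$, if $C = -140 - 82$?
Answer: $-8824$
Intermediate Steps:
$K = -8602$ ($K = 46 \left(-187\right) = -8602$)
$C = -222$ ($C = -140 - 82 = -222$)
$K + C = -8602 - 222 = -8824$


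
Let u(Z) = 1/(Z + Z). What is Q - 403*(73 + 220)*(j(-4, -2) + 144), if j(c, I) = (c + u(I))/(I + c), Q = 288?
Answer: -410081455/24 ≈ -1.7087e+7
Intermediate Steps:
u(Z) = 1/(2*Z)
j(c, I) = (c + 1/(2*I))/(I + c)
Q - 403*(73 + 220)*(j(-4, -2) + 144) = 288 - 403*(73 + 220)*((½ - 2*(-4))/((-2)*(-2 - 4)) + 144) = 288 - 118079*(-½*(½ + 8)/(-6) + 144) = 288 - 118079*(-½*(-⅙)*17/2 + 144) = 288 - 118079*(17/24 + 144) = 288 - 118079*3473/24 = 288 - 403*1017589/24 = 288 - 410088367/24 = -410081455/24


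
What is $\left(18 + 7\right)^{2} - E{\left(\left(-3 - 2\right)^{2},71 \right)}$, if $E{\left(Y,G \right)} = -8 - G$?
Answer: $704$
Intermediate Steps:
$\left(18 + 7\right)^{2} - E{\left(\left(-3 - 2\right)^{2},71 \right)} = \left(18 + 7\right)^{2} - \left(-8 - 71\right) = 25^{2} - \left(-8 - 71\right) = 625 - -79 = 625 + 79 = 704$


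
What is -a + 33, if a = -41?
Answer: 74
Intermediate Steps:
-a + 33 = -1*(-41) + 33 = 41 + 33 = 74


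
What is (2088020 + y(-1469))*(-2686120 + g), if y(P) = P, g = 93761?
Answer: -5409089263809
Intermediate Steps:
(2088020 + y(-1469))*(-2686120 + g) = (2088020 - 1469)*(-2686120 + 93761) = 2086551*(-2592359) = -5409089263809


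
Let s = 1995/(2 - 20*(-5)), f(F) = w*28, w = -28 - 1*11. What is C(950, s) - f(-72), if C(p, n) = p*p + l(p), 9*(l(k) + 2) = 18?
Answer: 903592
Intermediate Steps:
w = -39 (w = -28 - 11 = -39)
l(k) = 0 (l(k) = -2 + (⅑)*18 = -2 + 2 = 0)
f(F) = -1092 (f(F) = -39*28 = -1092)
s = 665/34 (s = 1995/(2 + 100) = 1995/102 = 1995*(1/102) = 665/34 ≈ 19.559)
C(p, n) = p² (C(p, n) = p*p + 0 = p² + 0 = p²)
C(950, s) - f(-72) = 950² - 1*(-1092) = 902500 + 1092 = 903592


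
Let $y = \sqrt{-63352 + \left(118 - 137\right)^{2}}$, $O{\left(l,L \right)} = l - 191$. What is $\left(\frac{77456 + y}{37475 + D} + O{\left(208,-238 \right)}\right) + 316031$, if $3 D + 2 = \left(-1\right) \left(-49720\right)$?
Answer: $\frac{51245203232}{162143} + \frac{9 i \sqrt{6999}}{162143} \approx 3.1605 \cdot 10^{5} + 0.0046437 i$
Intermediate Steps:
$D = \frac{49718}{3}$ ($D = - \frac{2}{3} + \frac{\left(-1\right) \left(-49720\right)}{3} = - \frac{2}{3} + \frac{1}{3} \cdot 49720 = - \frac{2}{3} + \frac{49720}{3} = \frac{49718}{3} \approx 16573.0$)
$O{\left(l,L \right)} = -191 + l$
$y = 3 i \sqrt{6999}$ ($y = \sqrt{-63352 + \left(-19\right)^{2}} = \sqrt{-63352 + 361} = \sqrt{-62991} = 3 i \sqrt{6999} \approx 250.98 i$)
$\left(\frac{77456 + y}{37475 + D} + O{\left(208,-238 \right)}\right) + 316031 = \left(\frac{77456 + 3 i \sqrt{6999}}{37475 + \frac{49718}{3}} + \left(-191 + 208\right)\right) + 316031 = \left(\frac{77456 + 3 i \sqrt{6999}}{\frac{162143}{3}} + 17\right) + 316031 = \left(\left(77456 + 3 i \sqrt{6999}\right) \frac{3}{162143} + 17\right) + 316031 = \left(\left(\frac{232368}{162143} + \frac{9 i \sqrt{6999}}{162143}\right) + 17\right) + 316031 = \left(\frac{2988799}{162143} + \frac{9 i \sqrt{6999}}{162143}\right) + 316031 = \frac{51245203232}{162143} + \frac{9 i \sqrt{6999}}{162143}$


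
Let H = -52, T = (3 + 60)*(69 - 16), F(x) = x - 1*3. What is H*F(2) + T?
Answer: 3391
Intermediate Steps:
F(x) = -3 + x (F(x) = x - 3 = -3 + x)
T = 3339 (T = 63*53 = 3339)
H*F(2) + T = -52*(-3 + 2) + 3339 = -52*(-1) + 3339 = 52 + 3339 = 3391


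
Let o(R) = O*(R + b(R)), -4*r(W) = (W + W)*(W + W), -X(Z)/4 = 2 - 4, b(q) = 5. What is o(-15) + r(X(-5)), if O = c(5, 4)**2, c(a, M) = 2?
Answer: -104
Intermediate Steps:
X(Z) = 8 (X(Z) = -4*(2 - 4) = -4*(-2) = 8)
O = 4 (O = 2**2 = 4)
r(W) = -W**2 (r(W) = -(W + W)*(W + W)/4 = -2*W*2*W/4 = -W**2)
o(R) = 20 + 4*R (o(R) = 4*(R + 5) = 4*(5 + R) = 20 + 4*R)
o(-15) + r(X(-5)) = (20 + 4*(-15)) - 1*8**2 = (20 - 60) - 1*64 = -40 - 64 = -104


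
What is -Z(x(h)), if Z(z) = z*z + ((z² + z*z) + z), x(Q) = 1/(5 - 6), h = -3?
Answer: -2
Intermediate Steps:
x(Q) = -1 (x(Q) = 1/(-1) = -1)
Z(z) = z + 3*z² (Z(z) = z² + ((z² + z²) + z) = z² + (2*z² + z) = z² + (z + 2*z²) = z + 3*z²)
-Z(x(h)) = -(-1)*(1 + 3*(-1)) = -(-1)*(1 - 3) = -(-1)*(-2) = -1*2 = -2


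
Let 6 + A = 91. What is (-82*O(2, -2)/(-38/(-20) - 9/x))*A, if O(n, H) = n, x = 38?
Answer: -662150/79 ≈ -8381.6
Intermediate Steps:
A = 85 (A = -6 + 91 = 85)
(-82*O(2, -2)/(-38/(-20) - 9/x))*A = -164/(-38/(-20) - 9/38)*85 = -164/(-38*(-1/20) - 9*1/38)*85 = -164/(19/10 - 9/38)*85 = -164/158/95*85 = -164*95/158*85 = -82*95/79*85 = -7790/79*85 = -662150/79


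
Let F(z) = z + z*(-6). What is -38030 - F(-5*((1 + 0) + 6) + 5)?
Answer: -38180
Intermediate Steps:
F(z) = -5*z (F(z) = z - 6*z = -5*z)
-38030 - F(-5*((1 + 0) + 6) + 5) = -38030 - (-5)*(-5*((1 + 0) + 6) + 5) = -38030 - (-5)*(-5*(1 + 6) + 5) = -38030 - (-5)*(-5*7 + 5) = -38030 - (-5)*(-35 + 5) = -38030 - (-5)*(-30) = -38030 - 1*150 = -38030 - 150 = -38180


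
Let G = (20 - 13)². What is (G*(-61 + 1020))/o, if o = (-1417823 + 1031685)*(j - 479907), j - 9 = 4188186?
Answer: -46991/1431910911744 ≈ -3.2817e-8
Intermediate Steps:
j = 4188195 (j = 9 + 4188186 = 4188195)
G = 49 (G = 7² = 49)
o = -1431910911744 (o = (-1417823 + 1031685)*(4188195 - 479907) = -386138*3708288 = -1431910911744)
(G*(-61 + 1020))/o = (49*(-61 + 1020))/(-1431910911744) = (49*959)*(-1/1431910911744) = 46991*(-1/1431910911744) = -46991/1431910911744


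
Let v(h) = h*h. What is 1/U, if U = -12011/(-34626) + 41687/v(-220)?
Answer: 837949200/1012393231 ≈ 0.82769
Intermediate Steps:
v(h) = h**2
U = 1012393231/837949200 (U = -12011/(-34626) + 41687/((-220)**2) = -12011*(-1/34626) + 41687/48400 = 12011/34626 + 41687*(1/48400) = 12011/34626 + 41687/48400 = 1012393231/837949200 ≈ 1.2082)
1/U = 1/(1012393231/837949200) = 837949200/1012393231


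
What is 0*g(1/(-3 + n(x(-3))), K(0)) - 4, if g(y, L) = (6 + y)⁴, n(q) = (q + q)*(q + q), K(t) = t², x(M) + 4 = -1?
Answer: -4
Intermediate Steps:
x(M) = -5 (x(M) = -4 - 1 = -5)
n(q) = 4*q² (n(q) = (2*q)*(2*q) = 4*q²)
0*g(1/(-3 + n(x(-3))), K(0)) - 4 = 0*(6 + 1/(-3 + 4*(-5)²))⁴ - 4 = 0*(6 + 1/(-3 + 4*25))⁴ - 4 = 0*(6 + 1/(-3 + 100))⁴ - 4 = 0*(6 + 1/97)⁴ - 4 = 0*(583/97)⁴ - 4 = 0*(115524532321/88529281) - 4 = 0 - 4 = -4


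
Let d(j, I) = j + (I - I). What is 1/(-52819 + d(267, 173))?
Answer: -1/52552 ≈ -1.9029e-5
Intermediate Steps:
d(j, I) = j (d(j, I) = j + 0 = j)
1/(-52819 + d(267, 173)) = 1/(-52819 + 267) = 1/(-52552) = -1/52552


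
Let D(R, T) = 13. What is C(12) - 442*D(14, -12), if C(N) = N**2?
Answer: -5602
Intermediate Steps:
C(12) - 442*D(14, -12) = 12**2 - 442*13 = 144 - 5746 = -5602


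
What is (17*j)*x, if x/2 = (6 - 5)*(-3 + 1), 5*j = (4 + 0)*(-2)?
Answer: 544/5 ≈ 108.80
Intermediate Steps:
j = -8/5 (j = ((4 + 0)*(-2))/5 = (4*(-2))/5 = (1/5)*(-8) = -8/5 ≈ -1.6000)
x = -4 (x = 2*((6 - 5)*(-3 + 1)) = 2*(1*(-2)) = 2*(-2) = -4)
(17*j)*x = (17*(-8/5))*(-4) = -136/5*(-4) = 544/5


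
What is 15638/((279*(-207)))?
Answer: -15638/57753 ≈ -0.27077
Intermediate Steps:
15638/((279*(-207))) = 15638/(-57753) = 15638*(-1/57753) = -15638/57753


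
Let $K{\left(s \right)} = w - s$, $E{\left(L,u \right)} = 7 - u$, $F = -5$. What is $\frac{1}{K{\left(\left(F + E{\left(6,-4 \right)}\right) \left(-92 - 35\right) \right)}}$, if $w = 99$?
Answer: $\frac{1}{861} \approx 0.0011614$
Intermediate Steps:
$K{\left(s \right)} = 99 - s$
$\frac{1}{K{\left(\left(F + E{\left(6,-4 \right)}\right) \left(-92 - 35\right) \right)}} = \frac{1}{99 - \left(-5 + \left(7 - -4\right)\right) \left(-92 - 35\right)} = \frac{1}{99 - \left(-5 + \left(7 + 4\right)\right) \left(-127\right)} = \frac{1}{99 - \left(-5 + 11\right) \left(-127\right)} = \frac{1}{99 - 6 \left(-127\right)} = \frac{1}{99 - -762} = \frac{1}{99 + 762} = \frac{1}{861}$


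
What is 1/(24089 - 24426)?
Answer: -1/337 ≈ -0.0029674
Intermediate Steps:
1/(24089 - 24426) = 1/(-337) = -1/337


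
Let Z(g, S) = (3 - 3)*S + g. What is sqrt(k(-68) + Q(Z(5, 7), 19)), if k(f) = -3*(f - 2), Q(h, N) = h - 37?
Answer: sqrt(178) ≈ 13.342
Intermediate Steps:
Z(g, S) = g (Z(g, S) = 0*S + g = 0 + g = g)
Q(h, N) = -37 + h
k(f) = 6 - 3*f (k(f) = -3*(-2 + f) = 6 - 3*f)
sqrt(k(-68) + Q(Z(5, 7), 19)) = sqrt((6 - 3*(-68)) + (-37 + 5)) = sqrt((6 + 204) - 32) = sqrt(210 - 32) = sqrt(178)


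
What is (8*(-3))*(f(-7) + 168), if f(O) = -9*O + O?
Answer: -5376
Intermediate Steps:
f(O) = -8*O
(8*(-3))*(f(-7) + 168) = (8*(-3))*(-8*(-7) + 168) = -24*(56 + 168) = -24*224 = -5376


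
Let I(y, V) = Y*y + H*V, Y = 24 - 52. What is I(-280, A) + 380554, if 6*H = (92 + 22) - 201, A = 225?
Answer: 770263/2 ≈ 3.8513e+5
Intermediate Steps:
Y = -28
H = -29/2 (H = ((92 + 22) - 201)/6 = (114 - 201)/6 = (1/6)*(-87) = -29/2 ≈ -14.500)
I(y, V) = -28*y - 29*V/2
I(-280, A) + 380554 = (-28*(-280) - 29/2*225) + 380554 = (7840 - 6525/2) + 380554 = 9155/2 + 380554 = 770263/2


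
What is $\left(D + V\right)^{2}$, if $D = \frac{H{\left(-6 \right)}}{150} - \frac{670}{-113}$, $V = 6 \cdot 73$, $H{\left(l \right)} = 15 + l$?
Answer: $\frac{6292767914521}{31922500} \approx 1.9713 \cdot 10^{5}$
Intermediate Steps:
$V = 438$
$D = \frac{33839}{5650}$ ($D = \frac{15 - 6}{150} - \frac{670}{-113} = 9 \cdot \frac{1}{150} - - \frac{670}{113} = \frac{3}{50} + \frac{670}{113} = \frac{33839}{5650} \approx 5.9892$)
$\left(D + V\right)^{2} = \left(\frac{33839}{5650} + 438\right)^{2} = \left(\frac{2508539}{5650}\right)^{2} = \frac{6292767914521}{31922500}$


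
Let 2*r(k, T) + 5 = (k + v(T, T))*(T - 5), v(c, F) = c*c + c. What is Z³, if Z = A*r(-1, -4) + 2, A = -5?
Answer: 17984728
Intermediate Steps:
v(c, F) = c + c² (v(c, F) = c² + c = c + c²)
r(k, T) = -5/2 + (-5 + T)*(k + T*(1 + T))/2 (r(k, T) = -5/2 + ((k + T*(1 + T))*(T - 5))/2 = -5/2 + ((k + T*(1 + T))*(-5 + T))/2 = -5/2 + ((-5 + T)*(k + T*(1 + T)))/2 = -5/2 + (-5 + T)*(k + T*(1 + T))/2)
Z = 262 (Z = -5*(-5/2 + (½)*(-4)³ - 2*(-4)² - 5/2*(-4) - 5/2*(-1) + (½)*(-4)*(-1)) + 2 = -5*(-5/2 + (½)*(-64) - 2*16 + 10 + 5/2 + 2) + 2 = -5*(-5/2 - 32 - 32 + 10 + 5/2 + 2) + 2 = -5*(-52) + 2 = 260 + 2 = 262)
Z³ = 262³ = 17984728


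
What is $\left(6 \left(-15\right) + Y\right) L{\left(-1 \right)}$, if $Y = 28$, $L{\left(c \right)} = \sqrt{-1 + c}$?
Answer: $- 62 i \sqrt{2} \approx - 87.681 i$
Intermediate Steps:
$\left(6 \left(-15\right) + Y\right) L{\left(-1 \right)} = \left(6 \left(-15\right) + 28\right) \sqrt{-1 - 1} = \left(-90 + 28\right) \sqrt{-2} = - 62 i \sqrt{2}$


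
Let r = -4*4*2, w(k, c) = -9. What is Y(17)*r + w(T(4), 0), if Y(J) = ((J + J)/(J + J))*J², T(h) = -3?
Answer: -9257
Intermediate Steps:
r = -32 (r = -16*2 = -1*32 = -32)
Y(J) = J² (Y(J) = ((2*J)/((2*J)))*J² = ((2*J)*(1/(2*J)))*J² = 1*J² = J²)
Y(17)*r + w(T(4), 0) = 17²*(-32) - 9 = 289*(-32) - 9 = -9248 - 9 = -9257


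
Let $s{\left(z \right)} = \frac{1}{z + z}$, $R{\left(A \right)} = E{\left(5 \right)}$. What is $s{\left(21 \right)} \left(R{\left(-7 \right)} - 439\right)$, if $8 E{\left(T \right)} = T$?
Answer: $- \frac{167}{16} \approx -10.438$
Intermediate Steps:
$E{\left(T \right)} = \frac{T}{8}$
$R{\left(A \right)} = \frac{5}{8}$ ($R{\left(A \right)} = \frac{1}{8} \cdot 5 = \frac{5}{8}$)
$s{\left(z \right)} = \frac{1}{2 z}$
$s{\left(21 \right)} \left(R{\left(-7 \right)} - 439\right) = \frac{1}{2 \cdot 21} \left(\frac{5}{8} - 439\right) = \frac{1}{2} \cdot \frac{1}{21} \left(- \frac{3507}{8}\right) = \frac{1}{42} \left(- \frac{3507}{8}\right) = - \frac{167}{16}$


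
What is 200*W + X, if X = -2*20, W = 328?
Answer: 65560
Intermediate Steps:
X = -40
200*W + X = 200*328 - 40 = 65600 - 40 = 65560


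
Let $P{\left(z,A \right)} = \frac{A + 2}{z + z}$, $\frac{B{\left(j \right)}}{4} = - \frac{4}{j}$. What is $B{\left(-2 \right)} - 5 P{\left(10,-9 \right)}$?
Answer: $\frac{39}{4} \approx 9.75$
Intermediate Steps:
$B{\left(j \right)} = - \frac{16}{j}$ ($B{\left(j \right)} = 4 \left(- \frac{4}{j}\right) = - \frac{16}{j}$)
$P{\left(z,A \right)} = \frac{2 + A}{2 z}$
$B{\left(-2 \right)} - 5 P{\left(10,-9 \right)} = - \frac{16}{-2} - 5 \frac{2 - 9}{2 \cdot 10} = \left(-16\right) \left(- \frac{1}{2}\right) - 5 \cdot \frac{1}{2} \cdot \frac{1}{10} \left(-7\right) = 8 - - \frac{7}{4} = 8 + \frac{7}{4} = \frac{39}{4}$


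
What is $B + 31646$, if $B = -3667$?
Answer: $27979$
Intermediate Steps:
$B + 31646 = -3667 + 31646 = 27979$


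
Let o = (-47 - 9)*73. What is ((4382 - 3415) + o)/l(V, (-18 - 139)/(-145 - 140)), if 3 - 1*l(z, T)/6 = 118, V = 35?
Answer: 3121/690 ≈ 4.5232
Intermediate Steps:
o = -4088 (o = -56*73 = -4088)
l(z, T) = -690 (l(z, T) = 18 - 6*118 = 18 - 708 = -690)
((4382 - 3415) + o)/l(V, (-18 - 139)/(-145 - 140)) = ((4382 - 3415) - 4088)/(-690) = (967 - 4088)*(-1/690) = -3121*(-1/690) = 3121/690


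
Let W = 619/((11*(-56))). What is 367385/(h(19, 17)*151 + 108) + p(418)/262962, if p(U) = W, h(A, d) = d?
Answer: 11902141535219/86661756720 ≈ 137.34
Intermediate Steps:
W = -619/616 (W = 619/(-616) = 619*(-1/616) = -619/616 ≈ -1.0049)
p(U) = -619/616
367385/(h(19, 17)*151 + 108) + p(418)/262962 = 367385/(17*151 + 108) - 619/616/262962 = 367385/(2567 + 108) - 619/616*1/262962 = 367385/2675 - 619/161984592 = 367385*(1/2675) - 619/161984592 = 73477/535 - 619/161984592 = 11902141535219/86661756720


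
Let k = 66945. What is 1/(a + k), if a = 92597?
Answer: 1/159542 ≈ 6.2679e-6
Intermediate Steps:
1/(a + k) = 1/(92597 + 66945) = 1/159542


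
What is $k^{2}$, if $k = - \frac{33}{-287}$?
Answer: $\frac{1089}{82369} \approx 0.013221$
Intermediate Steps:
$k = \frac{33}{287}$ ($k = \left(-33\right) \left(- \frac{1}{287}\right) = \frac{33}{287} \approx 0.11498$)
$k^{2} = \left(\frac{33}{287}\right)^{2} = \frac{1089}{82369}$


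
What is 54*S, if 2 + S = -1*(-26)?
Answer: 1296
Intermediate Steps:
S = 24 (S = -2 - 1*(-26) = -2 + 26 = 24)
54*S = 54*24 = 1296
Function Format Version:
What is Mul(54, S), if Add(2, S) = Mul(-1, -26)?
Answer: 1296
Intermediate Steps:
S = 24 (S = Add(-2, Mul(-1, -26)) = Add(-2, 26) = 24)
Mul(54, S) = Mul(54, 24) = 1296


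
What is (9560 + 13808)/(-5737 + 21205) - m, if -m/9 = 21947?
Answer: 763827283/3867 ≈ 1.9752e+5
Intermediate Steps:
m = -197523 (m = -9*21947 = -197523)
(9560 + 13808)/(-5737 + 21205) - m = (9560 + 13808)/(-5737 + 21205) - 1*(-197523) = 23368/15468 + 197523 = 23368*(1/15468) + 197523 = 5842/3867 + 197523 = 763827283/3867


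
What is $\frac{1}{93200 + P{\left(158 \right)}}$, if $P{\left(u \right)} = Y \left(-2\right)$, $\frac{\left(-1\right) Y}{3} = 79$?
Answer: $\frac{1}{93674} \approx 1.0675 \cdot 10^{-5}$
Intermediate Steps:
$Y = -237$ ($Y = \left(-3\right) 79 = -237$)
$P{\left(u \right)} = 474$ ($P{\left(u \right)} = \left(-237\right) \left(-2\right) = 474$)
$\frac{1}{93200 + P{\left(158 \right)}} = \frac{1}{93200 + 474} = \frac{1}{93674}$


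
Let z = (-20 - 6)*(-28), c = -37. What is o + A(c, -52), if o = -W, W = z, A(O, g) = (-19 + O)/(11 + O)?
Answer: -9436/13 ≈ -725.85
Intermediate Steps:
A(O, g) = (-19 + O)/(11 + O)
z = 728 (z = -26*(-28) = 728)
W = 728
o = -728 (o = -1*728 = -728)
o + A(c, -52) = -728 + (-19 - 37)/(11 - 37) = -728 - 56/(-26) = -728 - 1/26*(-56) = -728 + 28/13 = -9436/13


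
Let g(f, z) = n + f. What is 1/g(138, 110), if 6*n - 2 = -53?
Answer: 2/259 ≈ 0.0077220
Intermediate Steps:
n = -17/2 (n = ⅓ + (⅙)*(-53) = ⅓ - 53/6 = -17/2 ≈ -8.5000)
g(f, z) = -17/2 + f
1/g(138, 110) = 1/(-17/2 + 138) = 1/(259/2) = 2/259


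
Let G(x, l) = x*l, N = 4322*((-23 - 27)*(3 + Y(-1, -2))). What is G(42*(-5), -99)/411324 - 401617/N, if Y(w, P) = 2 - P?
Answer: 16386978659/51850817900 ≈ 0.31604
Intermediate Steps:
N = -1512700 (N = 4322*((-23 - 27)*(3 + (2 - 1*(-2)))) = 4322*(-50*(3 + (2 + 2))) = 4322*(-50*(3 + 4)) = 4322*(-50*7) = 4322*(-350) = -1512700)
G(x, l) = l*x
G(42*(-5), -99)/411324 - 401617/N = -4158*(-5)/411324 - 401617/(-1512700) = -99*(-210)*(1/411324) - 401617*(-1/1512700) = 20790*(1/411324) + 401617/1512700 = 3465/68554 + 401617/1512700 = 16386978659/51850817900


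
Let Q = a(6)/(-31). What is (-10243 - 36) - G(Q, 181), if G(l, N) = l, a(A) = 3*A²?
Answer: -318541/31 ≈ -10276.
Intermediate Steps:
Q = -108/31 (Q = (3*6²)/(-31) = (3*36)*(-1/31) = 108*(-1/31) = -108/31 ≈ -3.4839)
(-10243 - 36) - G(Q, 181) = (-10243 - 36) - 1*(-108/31) = -10279 + 108/31 = -318541/31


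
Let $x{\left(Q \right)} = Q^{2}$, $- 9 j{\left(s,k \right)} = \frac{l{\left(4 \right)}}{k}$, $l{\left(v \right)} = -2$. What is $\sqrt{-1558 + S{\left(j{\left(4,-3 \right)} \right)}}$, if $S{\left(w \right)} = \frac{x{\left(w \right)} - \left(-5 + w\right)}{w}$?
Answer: $\frac{i \sqrt{527010}}{18} \approx 40.331 i$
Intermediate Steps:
$j{\left(s,k \right)} = \frac{2}{9 k}$ ($j{\left(s,k \right)} = - \frac{\left(-2\right) \frac{1}{k}}{9} = \frac{2}{9 k}$)
$S{\left(w \right)} = \frac{5 + w^{2} - w}{w}$ ($S{\left(w \right)} = \frac{w^{2} - \left(-5 + w\right)}{w} = \frac{5 + w^{2} - w}{w}$)
$\sqrt{-1558 + S{\left(j{\left(4,-3 \right)} \right)}} = \sqrt{-1558 + \left(-1 + \frac{2}{9 \left(-3\right)} + \frac{5}{\frac{2}{9} \frac{1}{-3}}\right)} = \sqrt{-1558 + \left(-1 + \frac{2}{9} \left(- \frac{1}{3}\right) + \frac{5}{\frac{2}{9} \left(- \frac{1}{3}\right)}\right)} = \sqrt{-1558 - \left(\frac{29}{27} + \frac{135}{2}\right)} = \sqrt{-1558 - \frac{3703}{54}} = \sqrt{- \frac{87835}{54}} = \frac{i \sqrt{527010}}{18}$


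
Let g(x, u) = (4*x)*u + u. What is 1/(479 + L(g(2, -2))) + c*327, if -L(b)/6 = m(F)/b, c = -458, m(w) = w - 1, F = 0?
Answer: -215063973/1436 ≈ -1.4977e+5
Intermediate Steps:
m(w) = -1 + w
g(x, u) = u + 4*u*x (g(x, u) = 4*u*x + u = u + 4*u*x)
L(b) = 6/b (L(b) = -6*(-1 + 0)/b = -(-6)/b = 6/b)
1/(479 + L(g(2, -2))) + c*327 = 1/(479 + 6/((-2*(1 + 4*2)))) - 458*327 = 1/(479 + 6/((-2*(1 + 8)))) - 149766 = 1/(479 + 6/((-2*9))) - 149766 = 1/(479 + 6/(-18)) - 149766 = 1/(479 + 6*(-1/18)) - 149766 = 1/(479 - ⅓) - 149766 = 1/(1436/3) - 149766 = 3/1436 - 149766 = -215063973/1436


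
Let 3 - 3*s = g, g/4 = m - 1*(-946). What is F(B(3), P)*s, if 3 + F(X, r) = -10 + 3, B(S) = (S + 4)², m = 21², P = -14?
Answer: 55450/3 ≈ 18483.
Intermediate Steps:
m = 441
B(S) = (4 + S)²
F(X, r) = -10 (F(X, r) = -3 + (-10 + 3) = -3 - 7 = -10)
g = 5548 (g = 4*(441 - 1*(-946)) = 4*(441 + 946) = 4*1387 = 5548)
s = -5545/3 (s = 1 - ⅓*5548 = 1 - 5548/3 = -5545/3 ≈ -1848.3)
F(B(3), P)*s = -10*(-5545/3) = 55450/3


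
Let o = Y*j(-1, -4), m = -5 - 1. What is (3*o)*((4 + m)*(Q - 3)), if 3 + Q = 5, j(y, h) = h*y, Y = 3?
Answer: 72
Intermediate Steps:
Q = 2 (Q = -3 + 5 = 2)
m = -6
o = 12 (o = 3*(-4*(-1)) = 3*4 = 12)
(3*o)*((4 + m)*(Q - 3)) = (3*12)*((4 - 6)*(2 - 3)) = 36*(-2*(-1)) = 36*2 = 72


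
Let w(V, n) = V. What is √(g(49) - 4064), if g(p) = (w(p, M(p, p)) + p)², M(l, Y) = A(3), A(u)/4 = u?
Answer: 2*√1385 ≈ 74.431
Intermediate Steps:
A(u) = 4*u
M(l, Y) = 12 (M(l, Y) = 4*3 = 12)
g(p) = 4*p² (g(p) = (p + p)² = (2*p)² = 4*p²)
√(g(49) - 4064) = √(4*49² - 4064) = √(4*2401 - 4064) = √(9604 - 4064) = √5540 = 2*√1385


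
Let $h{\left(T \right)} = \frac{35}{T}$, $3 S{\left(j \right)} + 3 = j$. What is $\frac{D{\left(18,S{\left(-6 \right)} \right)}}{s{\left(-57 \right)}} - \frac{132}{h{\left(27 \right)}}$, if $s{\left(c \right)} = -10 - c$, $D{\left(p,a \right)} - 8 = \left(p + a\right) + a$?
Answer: $- \frac{166808}{1645} \approx -101.4$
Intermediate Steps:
$S{\left(j \right)} = -1 + \frac{j}{3}$
$D{\left(p,a \right)} = 8 + p + 2 a$ ($D{\left(p,a \right)} = 8 + \left(\left(p + a\right) + a\right) = 8 + \left(\left(a + p\right) + a\right) = 8 + \left(p + 2 a\right) = 8 + p + 2 a$)
$\frac{D{\left(18,S{\left(-6 \right)} \right)}}{s{\left(-57 \right)}} - \frac{132}{h{\left(27 \right)}} = \frac{8 + 18 + 2 \left(-1 + \frac{1}{3} \left(-6\right)\right)}{-10 - -57} - \frac{132}{35 \cdot \frac{1}{27}} = \frac{8 + 18 + 2 \left(-1 - 2\right)}{-10 + 57} - \frac{132}{35 \cdot \frac{1}{27}} = \frac{8 + 18 + 2 \left(-3\right)}{47} - \frac{132}{\frac{35}{27}} = \left(8 + 18 - 6\right) \frac{1}{47} - \frac{3564}{35} = 20 \cdot \frac{1}{47} - \frac{3564}{35} = \frac{20}{47} - \frac{3564}{35} = - \frac{166808}{1645}$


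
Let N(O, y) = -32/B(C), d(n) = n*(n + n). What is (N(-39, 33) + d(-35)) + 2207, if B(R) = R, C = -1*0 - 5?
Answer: 23317/5 ≈ 4663.4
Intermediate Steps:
C = -5 (C = 0 - 5 = -5)
d(n) = 2*n² (d(n) = n*(2*n) = 2*n²)
N(O, y) = 32/5 (N(O, y) = -32/(-5) = -32*(-⅕) = 32/5)
(N(-39, 33) + d(-35)) + 2207 = (32/5 + 2*(-35)²) + 2207 = (32/5 + 2*1225) + 2207 = (32/5 + 2450) + 2207 = 12282/5 + 2207 = 23317/5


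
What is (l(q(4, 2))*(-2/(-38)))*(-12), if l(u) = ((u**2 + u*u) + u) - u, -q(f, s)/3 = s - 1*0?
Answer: -864/19 ≈ -45.474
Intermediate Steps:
q(f, s) = -3*s (q(f, s) = -3*(s - 1*0) = -3*(s + 0) = -3*s)
l(u) = 2*u**2 (l(u) = ((u**2 + u**2) + u) - u = (2*u**2 + u) - u = (u + 2*u**2) - u = 2*u**2)
(l(q(4, 2))*(-2/(-38)))*(-12) = ((2*(-3*2)**2)*(-2/(-38)))*(-12) = ((2*(-6)**2)*(-2*(-1/38)))*(-12) = ((2*36)*(1/19))*(-12) = (72*(1/19))*(-12) = (72/19)*(-12) = -864/19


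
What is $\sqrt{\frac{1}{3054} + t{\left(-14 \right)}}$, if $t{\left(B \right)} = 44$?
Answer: $\frac{\sqrt{410387358}}{3054} \approx 6.6333$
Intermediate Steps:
$\sqrt{\frac{1}{3054} + t{\left(-14 \right)}} = \sqrt{\frac{1}{3054} + 44} = \sqrt{\frac{134377}{3054}} = \frac{\sqrt{410387358}}{3054}$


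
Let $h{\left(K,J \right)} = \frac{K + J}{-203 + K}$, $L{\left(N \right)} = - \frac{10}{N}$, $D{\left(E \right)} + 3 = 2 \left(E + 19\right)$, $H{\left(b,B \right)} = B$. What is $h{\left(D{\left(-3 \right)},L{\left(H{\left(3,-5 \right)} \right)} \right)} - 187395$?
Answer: $- \frac{32606761}{174} \approx -1.874 \cdot 10^{5}$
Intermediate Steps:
$D{\left(E \right)} = 35 + 2 E$ ($D{\left(E \right)} = -3 + 2 \left(E + 19\right) = -3 + 2 \left(19 + E\right) = -3 + \left(38 + 2 E\right) = 35 + 2 E$)
$h{\left(K,J \right)} = \frac{J + K}{-203 + K}$
$h{\left(D{\left(-3 \right)},L{\left(H{\left(3,-5 \right)} \right)} \right)} - 187395 = \frac{- \frac{10}{-5} + \left(35 + 2 \left(-3\right)\right)}{-203 + \left(35 + 2 \left(-3\right)\right)} - 187395 = \frac{\left(-10\right) \left(- \frac{1}{5}\right) + \left(35 - 6\right)}{-203 + \left(35 - 6\right)} - 187395 = \frac{2 + 29}{-203 + 29} - 187395 = \frac{1}{-174} \cdot 31 - 187395 = \left(- \frac{1}{174}\right) 31 - 187395 = - \frac{31}{174} - 187395 = - \frac{32606761}{174}$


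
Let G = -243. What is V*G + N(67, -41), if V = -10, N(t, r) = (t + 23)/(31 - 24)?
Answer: 17100/7 ≈ 2442.9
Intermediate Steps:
N(t, r) = 23/7 + t/7 (N(t, r) = (23 + t)/7 = (23 + t)*(⅐) = 23/7 + t/7)
V*G + N(67, -41) = -10*(-243) + (23/7 + (⅐)*67) = 2430 + (23/7 + 67/7) = 2430 + 90/7 = 17100/7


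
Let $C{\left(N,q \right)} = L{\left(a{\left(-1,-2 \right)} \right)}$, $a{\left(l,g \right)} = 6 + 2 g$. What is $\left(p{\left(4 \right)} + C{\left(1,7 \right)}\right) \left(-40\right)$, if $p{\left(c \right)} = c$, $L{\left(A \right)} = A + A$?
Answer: $-320$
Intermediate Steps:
$L{\left(A \right)} = 2 A$
$C{\left(N,q \right)} = 4$ ($C{\left(N,q \right)} = 2 \left(6 + 2 \left(-2\right)\right) = 2 \left(6 - 4\right) = 2 \cdot 2 = 4$)
$\left(p{\left(4 \right)} + C{\left(1,7 \right)}\right) \left(-40\right) = \left(4 + 4\right) \left(-40\right) = 8 \left(-40\right) = -320$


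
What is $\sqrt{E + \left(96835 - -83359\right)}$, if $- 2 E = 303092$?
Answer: $2 \sqrt{7162} \approx 169.26$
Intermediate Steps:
$E = -151546$ ($E = \left(- \frac{1}{2}\right) 303092 = -151546$)
$\sqrt{E + \left(96835 - -83359\right)} = \sqrt{-151546 + \left(96835 - -83359\right)} = \sqrt{-151546 + \left(96835 + 83359\right)} = \sqrt{-151546 + 180194} = \sqrt{28648} = 2 \sqrt{7162}$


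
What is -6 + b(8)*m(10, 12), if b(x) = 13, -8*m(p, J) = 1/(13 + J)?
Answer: -1213/200 ≈ -6.0650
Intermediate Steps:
m(p, J) = -1/(8*(13 + J))
-6 + b(8)*m(10, 12) = -6 + 13*(-1/(104 + 8*12)) = -6 + 13*(-1/(104 + 96)) = -6 + 13*(-1/200) = -6 - 13/200 = -1213/200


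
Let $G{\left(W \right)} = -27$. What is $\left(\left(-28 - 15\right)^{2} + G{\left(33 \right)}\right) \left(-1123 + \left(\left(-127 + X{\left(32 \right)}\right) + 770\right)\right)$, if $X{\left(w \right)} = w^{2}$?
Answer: $991168$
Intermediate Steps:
$\left(\left(-28 - 15\right)^{2} + G{\left(33 \right)}\right) \left(-1123 + \left(\left(-127 + X{\left(32 \right)}\right) + 770\right)\right) = \left(\left(-28 - 15\right)^{2} - 27\right) \left(-1123 + \left(\left(-127 + 32^{2}\right) + 770\right)\right) = \left(\left(-43\right)^{2} - 27\right) \left(-1123 + \left(\left(-127 + 1024\right) + 770\right)\right) = \left(1849 - 27\right) \left(-1123 + \left(897 + 770\right)\right) = 1822 \left(-1123 + 1667\right) = 1822 \cdot 544 = 991168$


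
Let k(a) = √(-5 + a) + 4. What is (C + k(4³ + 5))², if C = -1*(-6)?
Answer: 324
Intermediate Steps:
k(a) = 4 + √(-5 + a)
C = 6
(C + k(4³ + 5))² = (6 + (4 + √(-5 + (4³ + 5))))² = (6 + (4 + √(-5 + (64 + 5))))² = (6 + (4 + √(-5 + 69)))² = (6 + (4 + √64))² = (6 + (4 + 8))² = (6 + 12)² = 18² = 324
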